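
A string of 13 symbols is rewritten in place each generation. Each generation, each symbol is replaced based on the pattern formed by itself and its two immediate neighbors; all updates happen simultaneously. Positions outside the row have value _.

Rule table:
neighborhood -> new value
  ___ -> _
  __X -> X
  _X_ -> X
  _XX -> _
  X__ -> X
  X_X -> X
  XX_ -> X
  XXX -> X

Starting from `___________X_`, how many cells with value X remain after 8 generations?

__________XXX
_________X_XX
________XXX_X
_______X_XXXX
______XXX_XXX
_____X_XXX_XX
____XXX_XXX_X
___X_XXX_XXXX
count of X: 8

8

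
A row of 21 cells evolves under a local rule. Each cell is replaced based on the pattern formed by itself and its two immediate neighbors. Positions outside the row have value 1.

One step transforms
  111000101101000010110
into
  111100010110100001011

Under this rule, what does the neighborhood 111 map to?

1

At position 0 the neighborhood is 111; the next row has 1 there.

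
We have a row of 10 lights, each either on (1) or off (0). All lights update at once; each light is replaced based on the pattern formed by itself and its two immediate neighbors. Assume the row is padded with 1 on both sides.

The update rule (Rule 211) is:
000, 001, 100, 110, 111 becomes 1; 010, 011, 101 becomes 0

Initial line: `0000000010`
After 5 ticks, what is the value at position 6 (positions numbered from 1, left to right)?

tick 1: 1111111100
tick 2: 1111111111
tick 3: 1111111111  (fixed point — unchanged through tick 5)
position 6 holds 1

1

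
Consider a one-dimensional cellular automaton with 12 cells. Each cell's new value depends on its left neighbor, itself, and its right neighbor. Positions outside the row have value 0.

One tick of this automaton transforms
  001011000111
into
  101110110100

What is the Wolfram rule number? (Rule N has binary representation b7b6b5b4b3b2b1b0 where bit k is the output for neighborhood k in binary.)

61

position 10: 111 → 0  (bit 7 = 0)
position 5: 110 → 0  (bit 6 = 0)
position 3: 101 → 1  (bit 5 = 1)
position 6: 100 → 1  (bit 4 = 1)
position 4: 011 → 1  (bit 3 = 1)
position 2: 010 → 1  (bit 2 = 1)
position 1: 001 → 0  (bit 1 = 0)
position 0: 000 → 1  (bit 0 = 1)
bits b7..b0 = 00111101 = 61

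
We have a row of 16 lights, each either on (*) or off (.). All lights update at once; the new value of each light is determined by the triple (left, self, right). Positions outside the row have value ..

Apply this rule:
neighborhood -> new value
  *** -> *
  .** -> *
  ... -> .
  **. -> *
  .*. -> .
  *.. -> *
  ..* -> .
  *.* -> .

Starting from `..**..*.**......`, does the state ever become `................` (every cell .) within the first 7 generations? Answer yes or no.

no

..***...***.....
..****..****....
..*****.*****...
..*****.******..
..*****.*******.
..*****.********
..*****.********
generation 7 is ..*****.********, still not uniform .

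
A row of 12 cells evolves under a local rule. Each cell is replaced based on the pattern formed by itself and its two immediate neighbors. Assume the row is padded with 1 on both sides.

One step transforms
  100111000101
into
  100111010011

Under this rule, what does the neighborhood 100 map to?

0

At position 1 the neighborhood is 100; the next row has 0 there.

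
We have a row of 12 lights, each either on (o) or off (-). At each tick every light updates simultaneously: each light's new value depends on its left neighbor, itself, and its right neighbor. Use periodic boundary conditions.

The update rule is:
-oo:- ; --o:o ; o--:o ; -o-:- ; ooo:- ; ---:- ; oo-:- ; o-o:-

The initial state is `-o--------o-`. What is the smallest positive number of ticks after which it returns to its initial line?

o-o------o-o
---o----o---
--o-o--o-o--
-o---oo---o-
o-o-o--o-o-o
-----oo-----
----o--o----
---o-oo-o---
--o------o--
-o-o----o-o-
o---o--o---o
-o-o-oo-o-o-
o----------o
-o--------o-

14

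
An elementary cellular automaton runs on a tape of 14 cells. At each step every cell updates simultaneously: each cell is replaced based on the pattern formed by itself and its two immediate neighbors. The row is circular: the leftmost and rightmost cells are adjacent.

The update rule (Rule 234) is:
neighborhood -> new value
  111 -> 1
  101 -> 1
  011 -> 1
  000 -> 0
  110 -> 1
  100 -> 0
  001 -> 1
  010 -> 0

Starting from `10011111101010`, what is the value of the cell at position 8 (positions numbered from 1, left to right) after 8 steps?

1

00111111110101
01111111111010
11111111111100
11111111111101
11111111111111
11111111111111  (fixed point — unchanged through step 8)
position 8 holds 1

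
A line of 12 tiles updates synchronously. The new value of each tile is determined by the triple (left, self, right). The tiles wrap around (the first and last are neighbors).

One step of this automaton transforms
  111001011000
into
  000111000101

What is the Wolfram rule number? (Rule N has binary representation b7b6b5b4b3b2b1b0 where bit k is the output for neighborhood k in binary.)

22

position 1: 111 → 0  (bit 7 = 0)
position 2: 110 → 0  (bit 6 = 0)
position 6: 101 → 0  (bit 5 = 0)
position 3: 100 → 1  (bit 4 = 1)
position 0: 011 → 0  (bit 3 = 0)
position 5: 010 → 1  (bit 2 = 1)
position 4: 001 → 1  (bit 1 = 1)
position 10: 000 → 0  (bit 0 = 0)
bits b7..b0 = 00010110 = 22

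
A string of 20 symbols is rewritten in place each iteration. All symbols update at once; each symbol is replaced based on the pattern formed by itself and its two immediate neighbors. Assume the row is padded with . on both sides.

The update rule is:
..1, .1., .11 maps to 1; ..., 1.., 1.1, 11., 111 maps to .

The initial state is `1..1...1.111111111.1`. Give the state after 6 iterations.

1.11..11.1.........1
1.1..11..1........11
1.1.11..11.......11.
1.1.1..11.......11..
1.1.1.11.......11...
1.1.1.1.......11....

1.1.1.1.......11....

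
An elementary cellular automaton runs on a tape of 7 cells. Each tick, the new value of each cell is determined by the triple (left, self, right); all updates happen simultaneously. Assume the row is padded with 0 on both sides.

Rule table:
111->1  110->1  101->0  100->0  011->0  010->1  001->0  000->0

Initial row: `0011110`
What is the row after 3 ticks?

0001110
0000110
0000010

0000010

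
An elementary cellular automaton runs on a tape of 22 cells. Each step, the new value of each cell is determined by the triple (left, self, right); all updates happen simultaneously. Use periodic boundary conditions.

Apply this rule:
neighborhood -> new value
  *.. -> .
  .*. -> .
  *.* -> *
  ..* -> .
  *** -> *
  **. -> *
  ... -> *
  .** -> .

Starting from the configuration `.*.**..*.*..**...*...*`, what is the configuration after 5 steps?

step 1: *.*.*...*....*.*...*..
step 2: .*.*..*...**..*..*....
step 3: ..*.....*..*.......***
step 4: ....***......*****..**
step 5: .**..**.****..****...*

.**..**.****..****...*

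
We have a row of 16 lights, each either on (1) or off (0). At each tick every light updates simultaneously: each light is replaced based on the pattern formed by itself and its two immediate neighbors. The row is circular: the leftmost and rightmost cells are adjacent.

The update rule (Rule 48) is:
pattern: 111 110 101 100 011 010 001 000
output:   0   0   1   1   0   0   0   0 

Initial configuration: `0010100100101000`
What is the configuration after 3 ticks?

0001010010010100
0000101001001010
0000010100100101

0000010100100101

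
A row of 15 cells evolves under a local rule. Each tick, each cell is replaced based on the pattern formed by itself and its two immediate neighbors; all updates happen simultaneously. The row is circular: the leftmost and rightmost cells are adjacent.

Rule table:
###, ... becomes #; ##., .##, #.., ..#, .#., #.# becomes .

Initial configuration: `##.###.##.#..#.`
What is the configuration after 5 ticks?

..#####..######

....#..........
###...#########
##..#..########
#.......#######
..#####..######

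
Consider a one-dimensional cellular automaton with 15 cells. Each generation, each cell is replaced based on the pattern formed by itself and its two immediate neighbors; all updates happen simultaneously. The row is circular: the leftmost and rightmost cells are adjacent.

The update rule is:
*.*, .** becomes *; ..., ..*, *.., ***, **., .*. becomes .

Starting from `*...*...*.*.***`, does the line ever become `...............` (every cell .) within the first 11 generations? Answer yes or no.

.........*.**..
..........**...
..........*....
...............
all cells are . at generation 4

yes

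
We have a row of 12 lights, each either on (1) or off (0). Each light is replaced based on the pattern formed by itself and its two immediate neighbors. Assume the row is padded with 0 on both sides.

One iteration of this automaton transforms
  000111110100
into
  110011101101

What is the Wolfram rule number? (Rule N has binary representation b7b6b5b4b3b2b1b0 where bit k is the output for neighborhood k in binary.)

position 4: 111 → 1  (bit 7 = 1)
position 7: 110 → 0  (bit 6 = 0)
position 8: 101 → 1  (bit 5 = 1)
position 10: 100 → 0  (bit 4 = 0)
position 3: 011 → 0  (bit 3 = 0)
position 9: 010 → 1  (bit 2 = 1)
position 2: 001 → 0  (bit 1 = 0)
position 0: 000 → 1  (bit 0 = 1)
bits b7..b0 = 10100101 = 165

165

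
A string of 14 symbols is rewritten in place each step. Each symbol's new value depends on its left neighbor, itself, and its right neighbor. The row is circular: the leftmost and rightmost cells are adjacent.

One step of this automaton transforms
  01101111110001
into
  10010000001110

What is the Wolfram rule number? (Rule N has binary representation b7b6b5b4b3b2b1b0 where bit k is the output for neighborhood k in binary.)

position 5: 111 → 0  (bit 7 = 0)
position 2: 110 → 0  (bit 6 = 0)
position 0: 101 → 1  (bit 5 = 1)
position 10: 100 → 1  (bit 4 = 1)
position 1: 011 → 0  (bit 3 = 0)
position 13: 010 → 0  (bit 2 = 0)
position 12: 001 → 1  (bit 1 = 1)
position 11: 000 → 1  (bit 0 = 1)
bits b7..b0 = 00110011 = 51

51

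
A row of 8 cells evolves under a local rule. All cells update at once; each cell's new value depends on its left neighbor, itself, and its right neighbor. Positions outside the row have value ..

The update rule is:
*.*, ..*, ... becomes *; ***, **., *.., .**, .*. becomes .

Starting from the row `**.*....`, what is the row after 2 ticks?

**..*...

..*..***
**..*...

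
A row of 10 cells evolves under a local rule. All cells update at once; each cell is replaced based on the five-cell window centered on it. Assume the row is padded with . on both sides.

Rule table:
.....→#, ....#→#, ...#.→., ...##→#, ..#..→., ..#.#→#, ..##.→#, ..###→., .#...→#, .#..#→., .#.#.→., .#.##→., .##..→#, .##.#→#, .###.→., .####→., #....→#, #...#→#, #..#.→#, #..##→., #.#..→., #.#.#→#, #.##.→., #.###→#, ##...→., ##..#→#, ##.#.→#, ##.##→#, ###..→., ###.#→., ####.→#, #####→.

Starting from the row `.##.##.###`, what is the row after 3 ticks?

#.#..#.#..

####.###..
..#.##...#
#.#..#.#..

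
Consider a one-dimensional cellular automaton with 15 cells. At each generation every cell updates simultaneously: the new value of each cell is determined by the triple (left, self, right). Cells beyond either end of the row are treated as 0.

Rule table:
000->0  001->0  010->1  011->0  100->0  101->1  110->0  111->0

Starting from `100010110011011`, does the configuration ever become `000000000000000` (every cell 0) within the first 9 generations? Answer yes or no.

no

100011000000100
100000000000100
100000000000100  (fixed point — unchanged through generation 9)
generation 9 is 100000000000100, still not uniform 0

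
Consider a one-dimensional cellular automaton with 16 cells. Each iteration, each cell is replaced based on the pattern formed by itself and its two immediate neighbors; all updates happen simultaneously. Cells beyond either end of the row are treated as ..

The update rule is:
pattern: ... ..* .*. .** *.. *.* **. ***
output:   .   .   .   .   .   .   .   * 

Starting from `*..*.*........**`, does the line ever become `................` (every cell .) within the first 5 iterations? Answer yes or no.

iteration 1: ................
all cells are . at iteration 1

yes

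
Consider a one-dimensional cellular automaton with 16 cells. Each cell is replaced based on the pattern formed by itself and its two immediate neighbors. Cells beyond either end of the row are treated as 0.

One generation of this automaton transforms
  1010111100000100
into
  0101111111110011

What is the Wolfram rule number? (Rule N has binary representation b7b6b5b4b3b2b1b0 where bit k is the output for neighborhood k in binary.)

249

position 5: 111 → 1  (bit 7 = 1)
position 7: 110 → 1  (bit 6 = 1)
position 1: 101 → 1  (bit 5 = 1)
position 8: 100 → 1  (bit 4 = 1)
position 4: 011 → 1  (bit 3 = 1)
position 0: 010 → 0  (bit 2 = 0)
position 12: 001 → 0  (bit 1 = 0)
position 9: 000 → 1  (bit 0 = 1)
bits b7..b0 = 11111001 = 249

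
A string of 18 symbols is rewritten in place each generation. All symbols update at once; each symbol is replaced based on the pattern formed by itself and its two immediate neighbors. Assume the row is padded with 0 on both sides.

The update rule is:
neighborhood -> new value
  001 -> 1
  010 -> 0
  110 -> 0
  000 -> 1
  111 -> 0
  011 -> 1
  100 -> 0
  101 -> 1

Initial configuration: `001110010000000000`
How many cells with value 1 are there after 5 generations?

111000100111111111
100011001100000000
001110011001111111
111000110011000000
100011100110011111
count of 1: 11

11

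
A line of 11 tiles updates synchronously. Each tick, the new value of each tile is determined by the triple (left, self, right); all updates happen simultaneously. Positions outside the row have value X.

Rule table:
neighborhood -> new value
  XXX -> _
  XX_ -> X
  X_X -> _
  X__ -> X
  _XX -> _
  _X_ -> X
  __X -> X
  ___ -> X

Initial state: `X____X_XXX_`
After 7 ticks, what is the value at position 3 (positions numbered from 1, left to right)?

X

XXXXXX___X_
_____XXXXX_
XXXXX____X_
____XXXXXX_
XXXX_____X_
___XXXXXXX_
XXX______X_
position 3 holds X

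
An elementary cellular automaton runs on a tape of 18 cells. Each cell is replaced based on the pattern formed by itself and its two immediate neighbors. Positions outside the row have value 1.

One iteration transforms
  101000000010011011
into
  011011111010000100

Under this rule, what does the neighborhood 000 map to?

At position 4 the neighborhood is 000; the next row has 1 there.

1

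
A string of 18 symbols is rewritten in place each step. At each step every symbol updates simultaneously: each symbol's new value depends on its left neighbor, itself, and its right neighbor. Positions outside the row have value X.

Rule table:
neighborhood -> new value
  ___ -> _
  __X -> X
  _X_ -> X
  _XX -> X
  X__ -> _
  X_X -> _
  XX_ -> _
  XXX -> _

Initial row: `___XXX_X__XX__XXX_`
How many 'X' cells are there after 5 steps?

8

step 1: __XX___X_XX__XX___
step 2: _XX___XX_X__XX___X
step 3: _X___XX__X_XX___XX
step 4: _X__XX__XX_X___XX_
step 5: _X_XX__XX__X__XX__
count of X: 8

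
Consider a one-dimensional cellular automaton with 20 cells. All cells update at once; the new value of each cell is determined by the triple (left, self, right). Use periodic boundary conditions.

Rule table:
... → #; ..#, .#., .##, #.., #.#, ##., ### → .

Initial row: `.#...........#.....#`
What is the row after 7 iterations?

...#########...###..
##...........#.....#
...#########...###..  (repeats iteration 1; period 2)
iteration 7: ...#########...###..

...#########...###..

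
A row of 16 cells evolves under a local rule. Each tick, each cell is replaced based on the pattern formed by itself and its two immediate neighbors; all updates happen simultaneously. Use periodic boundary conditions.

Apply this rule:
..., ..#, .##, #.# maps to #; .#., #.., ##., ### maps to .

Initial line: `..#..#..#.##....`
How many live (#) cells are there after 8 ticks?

tick 1: ##..#..#.##..###
tick 2: ...#..#.##..##..
tick 3: ###..#.##..##..#
tick 4: ....#.##..##..##
tick 5: .###.##..##..##.
tick 6: ##..##..##..##..
tick 7: #..##..##..##..#
tick 8: ..##..##..##..##
count of #: 8

8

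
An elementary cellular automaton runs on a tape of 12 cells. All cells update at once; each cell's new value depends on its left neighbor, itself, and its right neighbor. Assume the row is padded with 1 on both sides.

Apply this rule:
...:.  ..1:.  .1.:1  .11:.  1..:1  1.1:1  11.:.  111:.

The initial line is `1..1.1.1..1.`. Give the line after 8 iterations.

1..11..11...

.1.111111.11
111......1..
...1.....11.
1..11......1
.1...1......
111..11.....
...1...1....
1..11..11...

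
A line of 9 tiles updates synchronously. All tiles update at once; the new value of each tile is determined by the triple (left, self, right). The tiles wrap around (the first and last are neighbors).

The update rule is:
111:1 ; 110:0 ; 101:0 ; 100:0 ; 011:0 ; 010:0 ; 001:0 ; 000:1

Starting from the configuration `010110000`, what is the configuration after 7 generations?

000000111
011110010
001100000
100001111
001100111
000000010
111111000

111111000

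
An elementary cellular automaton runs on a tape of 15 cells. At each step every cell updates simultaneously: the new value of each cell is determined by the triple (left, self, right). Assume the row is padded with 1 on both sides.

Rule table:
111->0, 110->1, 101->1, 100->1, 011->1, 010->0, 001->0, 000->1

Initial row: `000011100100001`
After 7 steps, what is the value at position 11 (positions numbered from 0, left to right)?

111010110011101
001101111010111
101111001101100
111001101111110
001101111000011
101111001111010
111001101001101
position 11 holds 1

1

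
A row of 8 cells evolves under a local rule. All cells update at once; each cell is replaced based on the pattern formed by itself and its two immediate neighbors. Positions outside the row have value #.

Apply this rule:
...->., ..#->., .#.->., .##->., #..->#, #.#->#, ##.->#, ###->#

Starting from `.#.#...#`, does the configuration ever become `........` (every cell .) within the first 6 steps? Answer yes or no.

no

#.#.#...
##.#.#..
###.#.#.
####.#.#
#####.#.
######.#
step 6 is ######.#, still not uniform .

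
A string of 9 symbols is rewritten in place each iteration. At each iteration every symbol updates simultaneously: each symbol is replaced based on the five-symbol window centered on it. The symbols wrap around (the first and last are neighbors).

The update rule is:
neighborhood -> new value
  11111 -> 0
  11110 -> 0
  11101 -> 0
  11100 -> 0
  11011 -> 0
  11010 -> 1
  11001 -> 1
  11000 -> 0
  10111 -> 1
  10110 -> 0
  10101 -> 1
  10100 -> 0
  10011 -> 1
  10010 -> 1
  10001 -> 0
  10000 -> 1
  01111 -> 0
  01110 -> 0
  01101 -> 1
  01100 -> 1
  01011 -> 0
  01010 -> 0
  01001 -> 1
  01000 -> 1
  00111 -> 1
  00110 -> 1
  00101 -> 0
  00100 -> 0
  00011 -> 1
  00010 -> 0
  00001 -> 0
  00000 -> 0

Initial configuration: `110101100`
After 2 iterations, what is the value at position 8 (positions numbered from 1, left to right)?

111100111
000011100
position 8 holds 0

0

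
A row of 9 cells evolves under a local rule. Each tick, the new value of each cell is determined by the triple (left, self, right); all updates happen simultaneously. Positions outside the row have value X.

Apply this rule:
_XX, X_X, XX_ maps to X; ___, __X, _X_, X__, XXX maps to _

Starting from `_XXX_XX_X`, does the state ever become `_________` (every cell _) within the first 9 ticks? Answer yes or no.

yes

XX_XXXXXX
_XXX_____
XX_X_____
_XX______
XXX______
__X______
_________
all cells are _ at tick 7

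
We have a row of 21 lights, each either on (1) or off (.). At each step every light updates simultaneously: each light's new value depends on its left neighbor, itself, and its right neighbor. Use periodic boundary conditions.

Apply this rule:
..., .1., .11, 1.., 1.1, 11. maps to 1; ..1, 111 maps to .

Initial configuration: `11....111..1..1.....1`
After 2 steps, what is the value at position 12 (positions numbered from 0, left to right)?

.1111.1.11.11.11111.1
11..11111111111...111
position 12 holds 1

1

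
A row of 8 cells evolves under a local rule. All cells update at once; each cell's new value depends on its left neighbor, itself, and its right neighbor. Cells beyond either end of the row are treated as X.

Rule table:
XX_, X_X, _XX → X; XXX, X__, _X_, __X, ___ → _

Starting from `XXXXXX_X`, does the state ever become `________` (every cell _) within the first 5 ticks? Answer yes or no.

yes

_____XXX
_____X__
________
all cells are _ at tick 3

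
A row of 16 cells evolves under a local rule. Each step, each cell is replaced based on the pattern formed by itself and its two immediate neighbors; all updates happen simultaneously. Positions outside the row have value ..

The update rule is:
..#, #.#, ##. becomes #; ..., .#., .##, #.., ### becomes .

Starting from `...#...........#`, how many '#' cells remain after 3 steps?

2

step 1: ..#...........#.
step 2: .#...........#..
step 3: #...........#...
count of #: 2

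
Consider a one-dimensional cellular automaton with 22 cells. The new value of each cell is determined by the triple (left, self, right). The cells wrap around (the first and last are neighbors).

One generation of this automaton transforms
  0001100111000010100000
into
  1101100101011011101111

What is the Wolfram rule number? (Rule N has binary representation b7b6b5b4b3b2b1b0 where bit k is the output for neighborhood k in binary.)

109

position 8: 111 → 0  (bit 7 = 0)
position 4: 110 → 1  (bit 6 = 1)
position 15: 101 → 1  (bit 5 = 1)
position 5: 100 → 0  (bit 4 = 0)
position 3: 011 → 1  (bit 3 = 1)
position 14: 010 → 1  (bit 2 = 1)
position 2: 001 → 0  (bit 1 = 0)
position 0: 000 → 1  (bit 0 = 1)
bits b7..b0 = 01101101 = 109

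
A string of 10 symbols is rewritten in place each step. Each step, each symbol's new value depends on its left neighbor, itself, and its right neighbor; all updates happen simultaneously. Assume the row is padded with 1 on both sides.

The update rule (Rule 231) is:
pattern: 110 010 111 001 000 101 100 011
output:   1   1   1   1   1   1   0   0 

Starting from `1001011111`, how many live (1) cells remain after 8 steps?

9

step 1: 1011101111
step 2: 1101110111
step 3: 1110111011
step 4: 1111011101
step 5: 1111101110
step 6: 1111110111
step 7: 1111111011
step 8: 1111111101
count of 1: 9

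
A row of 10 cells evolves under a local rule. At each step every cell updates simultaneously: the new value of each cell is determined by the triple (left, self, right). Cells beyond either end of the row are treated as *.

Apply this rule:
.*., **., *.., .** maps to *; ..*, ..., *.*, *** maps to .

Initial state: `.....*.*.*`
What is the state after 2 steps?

step 1: *....*.*.*
step 2: **...*.*.*

**...*.*.*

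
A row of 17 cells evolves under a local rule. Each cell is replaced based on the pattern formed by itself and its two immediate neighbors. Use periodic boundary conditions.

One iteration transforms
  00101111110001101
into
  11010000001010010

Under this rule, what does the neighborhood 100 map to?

1

At position 0 the neighborhood is 100; the next row has 1 there.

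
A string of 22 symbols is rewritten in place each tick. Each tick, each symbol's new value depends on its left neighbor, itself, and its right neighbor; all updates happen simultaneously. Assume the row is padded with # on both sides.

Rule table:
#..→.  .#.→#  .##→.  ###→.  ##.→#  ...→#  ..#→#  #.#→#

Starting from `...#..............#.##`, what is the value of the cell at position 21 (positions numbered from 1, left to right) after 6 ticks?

tick 1: .###.###############..
tick 2: #..##..............#.#
tick 3: #.#.#.###############.
tick 4: ######..............##
tick 5: .....#.#############..
tick 6: .######............#.#
position 21 holds .

.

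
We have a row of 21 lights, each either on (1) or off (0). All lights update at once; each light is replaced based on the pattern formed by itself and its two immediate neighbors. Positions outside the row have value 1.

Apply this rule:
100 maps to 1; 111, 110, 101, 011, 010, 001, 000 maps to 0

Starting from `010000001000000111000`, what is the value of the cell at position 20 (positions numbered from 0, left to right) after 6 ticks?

tick 1: 001000000100000000100
tick 2: 100100000010000000010
tick 3: 010010000001000000000
tick 4: 001001000000100000000
tick 5: 100100100000010000000
tick 6: 010010010000001000000
position 20 holds 0

0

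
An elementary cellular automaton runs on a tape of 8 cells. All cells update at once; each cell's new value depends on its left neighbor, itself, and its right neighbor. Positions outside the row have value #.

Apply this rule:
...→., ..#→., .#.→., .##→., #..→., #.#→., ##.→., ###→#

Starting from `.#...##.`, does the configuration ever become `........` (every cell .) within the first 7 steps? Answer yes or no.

yes

step 1: ........
all cells are . at step 1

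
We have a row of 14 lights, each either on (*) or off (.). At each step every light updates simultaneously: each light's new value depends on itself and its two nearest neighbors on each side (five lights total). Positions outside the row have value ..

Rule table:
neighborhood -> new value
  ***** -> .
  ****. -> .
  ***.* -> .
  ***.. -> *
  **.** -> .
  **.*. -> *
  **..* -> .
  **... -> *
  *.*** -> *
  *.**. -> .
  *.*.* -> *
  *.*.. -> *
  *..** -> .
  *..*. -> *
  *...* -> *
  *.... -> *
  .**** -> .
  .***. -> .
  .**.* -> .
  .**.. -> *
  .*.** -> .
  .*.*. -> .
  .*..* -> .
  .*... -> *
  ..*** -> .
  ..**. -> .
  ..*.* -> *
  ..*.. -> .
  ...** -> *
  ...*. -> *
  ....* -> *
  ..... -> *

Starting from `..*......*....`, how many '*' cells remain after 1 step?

12

step 1: **.******.****
count of *: 12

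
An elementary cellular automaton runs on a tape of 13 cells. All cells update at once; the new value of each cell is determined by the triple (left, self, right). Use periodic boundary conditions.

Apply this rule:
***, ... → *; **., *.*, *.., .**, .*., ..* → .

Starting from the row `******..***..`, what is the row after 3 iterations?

iteration 1: .****....*...
iteration 2: ..**..**...**
iteration 3: .........*...

.........*...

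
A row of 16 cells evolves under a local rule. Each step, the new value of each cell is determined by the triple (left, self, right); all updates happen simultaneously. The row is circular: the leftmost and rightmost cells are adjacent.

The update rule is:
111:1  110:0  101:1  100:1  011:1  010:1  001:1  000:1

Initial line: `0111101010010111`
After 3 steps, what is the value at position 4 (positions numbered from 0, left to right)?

1111011111111110
1110111111111101
1101111111111011
position 4 holds 1

1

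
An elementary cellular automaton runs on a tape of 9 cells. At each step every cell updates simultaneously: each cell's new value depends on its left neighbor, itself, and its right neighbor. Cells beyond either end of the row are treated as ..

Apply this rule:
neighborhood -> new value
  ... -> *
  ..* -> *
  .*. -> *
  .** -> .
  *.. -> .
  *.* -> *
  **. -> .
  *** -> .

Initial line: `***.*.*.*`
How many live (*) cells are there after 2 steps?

...******
***......
count of *: 3

3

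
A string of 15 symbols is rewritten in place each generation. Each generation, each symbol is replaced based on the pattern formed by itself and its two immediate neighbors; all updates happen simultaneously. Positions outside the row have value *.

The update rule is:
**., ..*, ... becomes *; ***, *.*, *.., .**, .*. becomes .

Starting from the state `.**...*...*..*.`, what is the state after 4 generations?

.**.*.*******..

generation 1: ..*.**..**..*..
generation 2: .*...*.*.*.*..*
generation 3: ...**........*.
generation 4: .**.*.*******..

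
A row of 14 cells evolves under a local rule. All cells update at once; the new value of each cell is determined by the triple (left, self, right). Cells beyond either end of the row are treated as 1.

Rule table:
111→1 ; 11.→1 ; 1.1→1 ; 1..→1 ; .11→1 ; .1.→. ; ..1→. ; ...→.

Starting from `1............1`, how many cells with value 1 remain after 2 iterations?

11...........1
111..........1
count of 1: 4

4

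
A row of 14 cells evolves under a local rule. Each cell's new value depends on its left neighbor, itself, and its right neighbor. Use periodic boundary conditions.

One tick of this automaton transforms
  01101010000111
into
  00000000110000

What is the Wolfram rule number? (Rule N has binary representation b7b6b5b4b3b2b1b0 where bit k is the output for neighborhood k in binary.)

1

position 12: 111 → 0  (bit 7 = 0)
position 2: 110 → 0  (bit 6 = 0)
position 0: 101 → 0  (bit 5 = 0)
position 7: 100 → 0  (bit 4 = 0)
position 1: 011 → 0  (bit 3 = 0)
position 4: 010 → 0  (bit 2 = 0)
position 10: 001 → 0  (bit 1 = 0)
position 8: 000 → 1  (bit 0 = 1)
bits b7..b0 = 00000001 = 1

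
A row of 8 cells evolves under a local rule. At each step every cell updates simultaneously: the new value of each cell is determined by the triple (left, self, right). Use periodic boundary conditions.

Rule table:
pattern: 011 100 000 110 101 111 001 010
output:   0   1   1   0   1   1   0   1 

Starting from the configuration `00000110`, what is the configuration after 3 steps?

11110001
11101100
01010010

01010010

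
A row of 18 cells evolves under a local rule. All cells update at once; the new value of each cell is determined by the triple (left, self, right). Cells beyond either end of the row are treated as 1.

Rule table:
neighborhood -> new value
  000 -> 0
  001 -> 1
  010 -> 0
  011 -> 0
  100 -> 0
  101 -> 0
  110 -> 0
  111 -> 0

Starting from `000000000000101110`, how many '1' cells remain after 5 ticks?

3

000000000001000000
000000000010000001
000000000100000010
000000001000000100
000000010000001001
count of 1: 3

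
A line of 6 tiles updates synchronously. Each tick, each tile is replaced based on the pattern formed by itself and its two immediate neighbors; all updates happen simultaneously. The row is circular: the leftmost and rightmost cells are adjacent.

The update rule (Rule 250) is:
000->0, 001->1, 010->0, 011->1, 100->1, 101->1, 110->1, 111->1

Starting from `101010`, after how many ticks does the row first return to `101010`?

010101
101010

2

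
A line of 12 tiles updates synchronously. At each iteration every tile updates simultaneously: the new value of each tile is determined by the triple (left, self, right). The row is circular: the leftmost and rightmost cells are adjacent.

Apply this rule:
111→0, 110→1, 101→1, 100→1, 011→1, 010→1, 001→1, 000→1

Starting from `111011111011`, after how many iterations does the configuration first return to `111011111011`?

2

iteration 1: 001110001110
iteration 2: 111011111011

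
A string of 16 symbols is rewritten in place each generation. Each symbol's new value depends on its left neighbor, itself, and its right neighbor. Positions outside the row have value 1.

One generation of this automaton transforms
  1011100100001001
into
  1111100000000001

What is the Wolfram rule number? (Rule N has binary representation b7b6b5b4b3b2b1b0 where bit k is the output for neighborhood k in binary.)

position 3: 111 → 1  (bit 7 = 1)
position 0: 110 → 1  (bit 6 = 1)
position 1: 101 → 1  (bit 5 = 1)
position 5: 100 → 0  (bit 4 = 0)
position 2: 011 → 1  (bit 3 = 1)
position 7: 010 → 0  (bit 2 = 0)
position 6: 001 → 0  (bit 1 = 0)
position 9: 000 → 0  (bit 0 = 0)
bits b7..b0 = 11101000 = 232

232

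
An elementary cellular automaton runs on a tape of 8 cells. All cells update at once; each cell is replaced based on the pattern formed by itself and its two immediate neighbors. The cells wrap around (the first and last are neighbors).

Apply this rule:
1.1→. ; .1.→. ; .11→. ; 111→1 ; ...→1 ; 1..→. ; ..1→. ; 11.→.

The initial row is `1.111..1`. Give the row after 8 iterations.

iteration 1: ...1....
iteration 2: 11...111
iteration 3: 1..1..11
iteration 4: .......1
iteration 5: .11111..
iteration 6: ..111..1
iteration 7: ...1....  (repeats iteration 1; period 6)
iteration 8: 11...111

11...111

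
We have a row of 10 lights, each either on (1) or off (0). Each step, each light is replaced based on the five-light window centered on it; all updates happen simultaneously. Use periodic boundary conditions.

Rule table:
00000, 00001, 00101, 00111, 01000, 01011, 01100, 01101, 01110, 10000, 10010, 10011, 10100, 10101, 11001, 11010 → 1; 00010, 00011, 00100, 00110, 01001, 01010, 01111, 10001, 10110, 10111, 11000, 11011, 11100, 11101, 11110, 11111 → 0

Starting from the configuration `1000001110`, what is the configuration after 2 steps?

0000000100

1111101101
0000000100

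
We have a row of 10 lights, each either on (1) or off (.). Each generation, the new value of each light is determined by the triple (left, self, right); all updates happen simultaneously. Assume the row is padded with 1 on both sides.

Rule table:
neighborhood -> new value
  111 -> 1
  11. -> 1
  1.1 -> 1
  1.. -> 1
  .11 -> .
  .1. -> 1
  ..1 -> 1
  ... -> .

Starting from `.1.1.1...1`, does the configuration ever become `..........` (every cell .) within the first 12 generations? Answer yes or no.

generation 1: 1111111.1.
generation 2: 1111111111
generation 3: 1111111111  (fixed point — unchanged through generation 12)
generation 12 is 1111111111, still not uniform .

no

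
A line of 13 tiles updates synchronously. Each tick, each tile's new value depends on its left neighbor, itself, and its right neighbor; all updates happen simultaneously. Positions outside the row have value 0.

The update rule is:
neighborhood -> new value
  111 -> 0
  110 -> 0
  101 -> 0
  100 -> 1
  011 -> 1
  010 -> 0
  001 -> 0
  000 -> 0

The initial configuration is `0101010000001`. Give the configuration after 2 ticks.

tick 1: 0000001000000
tick 2: 0000000100000

0000000100000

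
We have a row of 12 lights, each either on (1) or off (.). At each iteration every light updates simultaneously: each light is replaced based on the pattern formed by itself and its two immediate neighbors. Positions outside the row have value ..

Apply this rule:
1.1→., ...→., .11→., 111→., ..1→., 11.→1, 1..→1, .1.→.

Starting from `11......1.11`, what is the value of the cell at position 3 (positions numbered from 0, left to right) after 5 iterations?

.

.11........1
..11........
...11.......
....11......
.....11.....
position 3 holds .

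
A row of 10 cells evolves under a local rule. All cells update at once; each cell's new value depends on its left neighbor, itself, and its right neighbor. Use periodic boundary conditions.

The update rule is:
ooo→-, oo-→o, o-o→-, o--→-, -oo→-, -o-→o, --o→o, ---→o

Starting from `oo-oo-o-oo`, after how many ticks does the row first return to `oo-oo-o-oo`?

-o--o-o---
oo-oo-o-oo

2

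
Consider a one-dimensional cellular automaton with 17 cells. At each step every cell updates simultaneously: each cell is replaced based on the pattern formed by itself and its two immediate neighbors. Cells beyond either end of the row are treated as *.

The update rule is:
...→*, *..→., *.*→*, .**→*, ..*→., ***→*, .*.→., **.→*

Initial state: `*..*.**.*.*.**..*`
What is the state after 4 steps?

*...****.*.***..*
*.*.*****.****..*
**.***********..*
**************..*

**************..*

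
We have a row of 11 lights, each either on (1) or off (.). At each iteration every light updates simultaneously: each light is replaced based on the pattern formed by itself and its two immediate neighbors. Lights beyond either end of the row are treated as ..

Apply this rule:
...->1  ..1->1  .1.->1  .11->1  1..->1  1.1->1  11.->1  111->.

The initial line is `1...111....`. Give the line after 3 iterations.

iteration 1: 11111.11111
iteration 2: 1...111...1
iteration 3: 11111.11111

11111.11111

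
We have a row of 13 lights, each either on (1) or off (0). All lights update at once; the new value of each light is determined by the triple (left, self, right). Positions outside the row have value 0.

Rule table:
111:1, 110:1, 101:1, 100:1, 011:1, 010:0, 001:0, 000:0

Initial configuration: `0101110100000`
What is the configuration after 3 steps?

0011111110100

0011111010000
0011111101000
0011111110100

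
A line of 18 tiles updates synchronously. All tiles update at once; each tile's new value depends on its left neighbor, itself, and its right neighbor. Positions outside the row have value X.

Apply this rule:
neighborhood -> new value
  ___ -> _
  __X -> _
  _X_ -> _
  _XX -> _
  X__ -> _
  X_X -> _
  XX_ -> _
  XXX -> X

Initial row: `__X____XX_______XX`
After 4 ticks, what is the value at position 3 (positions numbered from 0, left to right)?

tick 1: _________________X
tick 2: __________________
tick 3: __________________  (fixed point — unchanged through tick 4)
position 3 holds _

_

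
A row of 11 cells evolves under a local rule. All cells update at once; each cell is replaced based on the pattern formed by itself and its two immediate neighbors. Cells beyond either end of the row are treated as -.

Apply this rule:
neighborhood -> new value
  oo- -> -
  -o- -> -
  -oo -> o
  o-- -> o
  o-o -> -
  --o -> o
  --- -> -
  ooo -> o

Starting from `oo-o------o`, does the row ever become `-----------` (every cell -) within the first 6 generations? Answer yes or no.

generation 1: o---o----o-
generation 2: -o-o-o--o-o
generation 3: o-----oo---
generation 4: -o---oo-o--
generation 5: o-o-oo---o-
generation 6: ----o-o-o-o
generation 6 is ----o-o-o-o, still not uniform -

no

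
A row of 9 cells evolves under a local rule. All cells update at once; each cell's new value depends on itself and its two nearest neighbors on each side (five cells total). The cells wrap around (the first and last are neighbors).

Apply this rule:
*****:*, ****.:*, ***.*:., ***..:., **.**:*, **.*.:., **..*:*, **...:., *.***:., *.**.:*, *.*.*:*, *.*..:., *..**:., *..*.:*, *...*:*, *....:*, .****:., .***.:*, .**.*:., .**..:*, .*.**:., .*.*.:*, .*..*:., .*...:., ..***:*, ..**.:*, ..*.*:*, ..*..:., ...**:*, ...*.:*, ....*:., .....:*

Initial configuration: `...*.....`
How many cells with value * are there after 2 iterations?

3

*.*..****
.....*.**
count of *: 3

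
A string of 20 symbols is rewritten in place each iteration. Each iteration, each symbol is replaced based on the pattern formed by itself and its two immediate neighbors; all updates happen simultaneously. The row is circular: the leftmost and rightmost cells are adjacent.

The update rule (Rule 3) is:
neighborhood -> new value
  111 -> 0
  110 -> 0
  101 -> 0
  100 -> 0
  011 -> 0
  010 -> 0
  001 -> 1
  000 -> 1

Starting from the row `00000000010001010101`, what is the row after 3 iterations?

00111111110011000000

01111111100110000000
10000000001000111111
00111111110011000000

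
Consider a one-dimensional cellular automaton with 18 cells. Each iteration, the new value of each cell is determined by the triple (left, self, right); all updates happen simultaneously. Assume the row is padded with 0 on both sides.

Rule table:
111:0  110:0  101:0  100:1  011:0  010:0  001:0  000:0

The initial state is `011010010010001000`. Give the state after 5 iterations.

iteration 1: 000001001001000100
iteration 2: 000000100100100010
iteration 3: 000000010010010001
iteration 4: 000000001001001000
iteration 5: 000000000100100100

000000000100100100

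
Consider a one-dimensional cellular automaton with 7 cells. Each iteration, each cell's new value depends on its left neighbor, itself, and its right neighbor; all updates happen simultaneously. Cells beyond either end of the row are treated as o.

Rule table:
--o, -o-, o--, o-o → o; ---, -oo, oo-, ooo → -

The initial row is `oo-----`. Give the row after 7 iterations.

-o--ooo

--o---o
oooo-o-
----ooo
o--o---
-oooo-o
o----o-
-o--ooo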